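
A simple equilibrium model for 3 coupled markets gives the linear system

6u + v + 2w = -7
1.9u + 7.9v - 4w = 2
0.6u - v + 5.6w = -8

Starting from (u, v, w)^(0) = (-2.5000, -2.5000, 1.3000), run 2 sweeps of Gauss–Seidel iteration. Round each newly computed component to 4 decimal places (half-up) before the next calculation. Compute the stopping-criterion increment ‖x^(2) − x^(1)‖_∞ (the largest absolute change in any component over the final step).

Iteration 1:
  u = (-7 - (1)·-2.5000 - (2)·1.3000) / (6) = -1.1833
  v = (2 - (1.9)·-1.1833 - (-4)·1.3000) / (7.9) = 1.1960
  w = (-8 - (0.6)·-1.1833 - (-1)·1.1960) / (5.6) = -1.0882
Iteration 2:
  u = (-7 - (1)·1.1960 - (2)·-1.0882) / (6) = -1.0033
  v = (2 - (1.9)·-1.0033 - (-4)·-1.0882) / (7.9) = -0.0565
  w = (-8 - (0.6)·-1.0033 - (-1)·-0.0565) / (5.6) = -1.3312
Change: (0.1800, -1.2525, -0.2430) → max |·| = 1.2525

1.2525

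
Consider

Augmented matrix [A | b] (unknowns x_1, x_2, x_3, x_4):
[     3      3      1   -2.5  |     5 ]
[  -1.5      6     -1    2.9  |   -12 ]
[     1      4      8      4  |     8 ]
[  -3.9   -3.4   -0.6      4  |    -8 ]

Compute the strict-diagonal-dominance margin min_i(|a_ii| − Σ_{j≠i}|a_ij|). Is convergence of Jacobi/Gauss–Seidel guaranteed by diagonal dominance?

-3.9

row 1: |3| − (3+1+2.5) = -3.5
row 2: |6| − (1.5+1+2.9) = 0.6
row 3: |8| − (1+4+4) = -1
row 4: |4| − (3.9+3.4+0.6) = -3.9
minimum over rows = -3.9 → not strictly diagonally dominant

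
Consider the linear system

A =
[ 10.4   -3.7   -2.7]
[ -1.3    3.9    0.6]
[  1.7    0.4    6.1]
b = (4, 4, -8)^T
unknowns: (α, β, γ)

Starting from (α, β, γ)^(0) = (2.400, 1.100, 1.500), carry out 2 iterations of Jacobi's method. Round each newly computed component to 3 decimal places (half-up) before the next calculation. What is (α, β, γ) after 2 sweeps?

(0.419, 1.730, -1.741)

Iteration 1:
  α = (4 - (-3.7)·1.100 - (-2.7)·1.500) / (10.4) = 1.165
  β = (4 - (-1.3)·2.400 - (0.6)·1.500) / (3.9) = 1.595
  γ = (-8 - (1.7)·2.400 - (0.4)·1.100) / (6.1) = -2.052
Iteration 2:
  α = (4 - (-3.7)·1.595 - (-2.7)·-2.052) / (10.4) = 0.419
  β = (4 - (-1.3)·1.165 - (0.6)·-2.052) / (3.9) = 1.730
  γ = (-8 - (1.7)·1.165 - (0.4)·1.595) / (6.1) = -1.741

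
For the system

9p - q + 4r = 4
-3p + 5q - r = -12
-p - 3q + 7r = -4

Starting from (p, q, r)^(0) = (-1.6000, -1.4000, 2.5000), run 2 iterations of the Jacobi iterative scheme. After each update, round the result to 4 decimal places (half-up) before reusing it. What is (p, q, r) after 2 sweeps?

(0.7489, -3.1733, -1.9146)

Iteration 1:
  p = (4 - (-1)·-1.4000 - (4)·2.5000) / (9) = -0.8222
  q = (-12 - (-3)·-1.6000 - (-1)·2.5000) / (5) = -2.8600
  r = (-4 - (-1)·-1.6000 - (-3)·-1.4000) / (7) = -1.4000
Iteration 2:
  p = (4 - (-1)·-2.8600 - (4)·-1.4000) / (9) = 0.7489
  q = (-12 - (-3)·-0.8222 - (-1)·-1.4000) / (5) = -3.1733
  r = (-4 - (-1)·-0.8222 - (-3)·-2.8600) / (7) = -1.9146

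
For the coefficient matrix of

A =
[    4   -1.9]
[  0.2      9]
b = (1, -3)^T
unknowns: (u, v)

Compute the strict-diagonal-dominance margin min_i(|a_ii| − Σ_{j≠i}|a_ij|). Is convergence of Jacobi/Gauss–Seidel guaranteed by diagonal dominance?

2.1

row 1: |4| − (1.9) = 2.1
row 2: |9| − (0.2) = 8.8
minimum over rows = 2.1 → strictly diagonally dominant (convergence guaranteed)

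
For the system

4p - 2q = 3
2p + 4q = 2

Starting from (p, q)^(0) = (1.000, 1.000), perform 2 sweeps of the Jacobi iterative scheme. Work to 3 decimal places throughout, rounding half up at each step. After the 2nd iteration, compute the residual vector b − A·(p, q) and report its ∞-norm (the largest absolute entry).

1.000

Iteration 1:
  p = (3 - (-2)·1.000) / (4) = 1.250
  q = (2 - (2)·1.000) / (4) = 0.000
Iteration 2:
  p = (3 - (-2)·0.000) / (4) = 0.750
  q = (2 - (2)·1.250) / (4) = -0.125
Residual b − A·x = (-0.250, 1.000); ∞-norm = 1.000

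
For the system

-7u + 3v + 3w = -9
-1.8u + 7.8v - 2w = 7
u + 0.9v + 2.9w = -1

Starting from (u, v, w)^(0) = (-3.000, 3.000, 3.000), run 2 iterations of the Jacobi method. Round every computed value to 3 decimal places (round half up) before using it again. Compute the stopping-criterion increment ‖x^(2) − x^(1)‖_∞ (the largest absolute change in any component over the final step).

Iteration 1:
  u = (-9 - (3)·3.000 - (3)·3.000) / (-7) = 3.857
  v = (7 - (-1.8)·-3.000 - (-2)·3.000) / (7.8) = 0.974
  w = (-1 - (1)·-3.000 - (0.9)·3.000) / (2.9) = -0.241
Iteration 2:
  u = (-9 - (3)·0.974 - (3)·-0.241) / (-7) = 1.600
  v = (7 - (-1.8)·3.857 - (-2)·-0.241) / (7.8) = 1.726
  w = (-1 - (1)·3.857 - (0.9)·0.974) / (2.9) = -1.977
Change: (-2.257, 0.752, -1.736) → max |·| = 2.257

2.257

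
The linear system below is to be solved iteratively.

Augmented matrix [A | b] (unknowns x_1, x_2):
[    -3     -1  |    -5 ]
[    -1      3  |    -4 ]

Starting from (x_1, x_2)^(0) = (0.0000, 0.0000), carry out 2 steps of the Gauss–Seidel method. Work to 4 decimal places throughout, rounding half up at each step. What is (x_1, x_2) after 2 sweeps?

(1.9259, -0.6914)

Iteration 1:
  x_1 = (-5 - (-1)·0.0000) / (-3) = 1.6667
  x_2 = (-4 - (-1)·1.6667) / (3) = -0.7778
Iteration 2:
  x_1 = (-5 - (-1)·-0.7778) / (-3) = 1.9259
  x_2 = (-4 - (-1)·1.9259) / (3) = -0.6914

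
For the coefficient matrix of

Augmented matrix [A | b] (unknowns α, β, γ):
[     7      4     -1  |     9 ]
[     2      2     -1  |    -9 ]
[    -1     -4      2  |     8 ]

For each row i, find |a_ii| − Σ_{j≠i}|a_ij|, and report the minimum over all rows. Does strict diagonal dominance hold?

-3

row 1: |7| − (4+1) = 2
row 2: |2| − (2+1) = -1
row 3: |2| − (1+4) = -3
minimum over rows = -3 → not strictly diagonally dominant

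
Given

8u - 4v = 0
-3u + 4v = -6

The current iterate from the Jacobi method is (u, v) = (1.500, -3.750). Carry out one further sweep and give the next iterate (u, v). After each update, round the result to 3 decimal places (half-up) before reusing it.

One sweep:
  u = (0 - (-4)·-3.750) / (8) = -1.875
  v = (-6 - (-3)·1.500) / (4) = -0.375

(-1.875, -0.375)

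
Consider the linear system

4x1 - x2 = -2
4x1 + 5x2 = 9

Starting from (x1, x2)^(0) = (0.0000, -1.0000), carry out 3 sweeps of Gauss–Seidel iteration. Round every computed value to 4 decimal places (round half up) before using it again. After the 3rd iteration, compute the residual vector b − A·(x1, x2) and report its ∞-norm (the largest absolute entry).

0.1360

Iteration 1:
  x1 = (-2 - (-1)·-1.0000) / (4) = -0.7500
  x2 = (9 - (4)·-0.7500) / (5) = 2.4000
Iteration 2:
  x1 = (-2 - (-1)·2.4000) / (4) = 0.1000
  x2 = (9 - (4)·0.1000) / (5) = 1.7200
Iteration 3:
  x1 = (-2 - (-1)·1.7200) / (4) = -0.0700
  x2 = (9 - (4)·-0.0700) / (5) = 1.8560
Residual b − A·x = (0.1360, 0.0000); ∞-norm = 0.1360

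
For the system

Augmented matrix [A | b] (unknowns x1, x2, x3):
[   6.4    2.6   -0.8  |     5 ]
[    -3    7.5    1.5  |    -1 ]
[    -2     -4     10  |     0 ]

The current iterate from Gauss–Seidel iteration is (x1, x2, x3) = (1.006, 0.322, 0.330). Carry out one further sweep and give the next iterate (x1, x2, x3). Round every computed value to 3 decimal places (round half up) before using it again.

(0.692, 0.077, 0.169)

One sweep:
  x1 = (5 - (2.6)·0.322 - (-0.8)·0.330) / (6.4) = 0.692
  x2 = (-1 - (-3)·0.692 - (1.5)·0.330) / (7.5) = 0.077
  x3 = (0 - (-2)·0.692 - (-4)·0.077) / (10) = 0.169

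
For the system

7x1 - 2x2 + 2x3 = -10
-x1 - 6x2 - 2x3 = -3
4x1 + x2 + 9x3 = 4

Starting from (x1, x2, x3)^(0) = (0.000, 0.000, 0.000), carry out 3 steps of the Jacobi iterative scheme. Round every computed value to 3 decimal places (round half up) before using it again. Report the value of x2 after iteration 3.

Iteration 1:
  x1 = (-10 - (-2)·0.000 - (2)·0.000) / (7) = -1.429
  x2 = (-3 - (-1)·0.000 - (-2)·0.000) / (-6) = 0.500
  x3 = (4 - (4)·0.000 - (1)·0.000) / (9) = 0.444
Iteration 2:
  x1 = (-10 - (-2)·0.500 - (2)·0.444) / (7) = -1.413
  x2 = (-3 - (-1)·-1.429 - (-2)·0.444) / (-6) = 0.590
  x3 = (4 - (4)·-1.429 - (1)·0.500) / (9) = 1.024
Iteration 3:
  x1 = (-10 - (-2)·0.590 - (2)·1.024) / (7) = -1.553
  x2 = (-3 - (-1)·-1.413 - (-2)·1.024) / (-6) = 0.394
  x3 = (4 - (4)·-1.413 - (1)·0.590) / (9) = 1.007

0.394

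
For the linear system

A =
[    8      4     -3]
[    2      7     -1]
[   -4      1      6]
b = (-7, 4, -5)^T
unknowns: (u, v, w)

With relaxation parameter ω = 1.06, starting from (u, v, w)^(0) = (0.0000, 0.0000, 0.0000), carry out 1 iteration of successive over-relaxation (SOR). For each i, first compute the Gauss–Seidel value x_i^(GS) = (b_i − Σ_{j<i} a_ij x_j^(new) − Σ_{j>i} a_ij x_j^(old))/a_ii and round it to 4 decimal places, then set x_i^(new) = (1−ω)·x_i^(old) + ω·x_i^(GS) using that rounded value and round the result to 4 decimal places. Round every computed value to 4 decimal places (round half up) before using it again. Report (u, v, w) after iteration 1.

Iteration 1:
  u: GS value = (-7 - (4)·0.0000 - (-3)·0.0000) / (8) = -0.8750;  u ← (1−ω)·0.0000 + ω·-0.8750 = -0.9275
  v: GS value = (4 - (2)·-0.9275 - (-1)·0.0000) / (7) = 0.8364;  v ← (1−ω)·0.0000 + ω·0.8364 = 0.8866
  w: GS value = (-5 - (-4)·-0.9275 - (1)·0.8866) / (6) = -1.5994;  w ← (1−ω)·0.0000 + ω·-1.5994 = -1.6954

(-0.9275, 0.8866, -1.6954)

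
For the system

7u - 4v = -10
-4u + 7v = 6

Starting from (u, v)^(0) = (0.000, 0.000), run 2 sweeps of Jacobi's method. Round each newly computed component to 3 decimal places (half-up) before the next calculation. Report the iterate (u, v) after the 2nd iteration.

Iteration 1:
  u = (-10 - (-4)·0.000) / (7) = -1.429
  v = (6 - (-4)·0.000) / (7) = 0.857
Iteration 2:
  u = (-10 - (-4)·0.857) / (7) = -0.939
  v = (6 - (-4)·-1.429) / (7) = 0.041

(-0.939, 0.041)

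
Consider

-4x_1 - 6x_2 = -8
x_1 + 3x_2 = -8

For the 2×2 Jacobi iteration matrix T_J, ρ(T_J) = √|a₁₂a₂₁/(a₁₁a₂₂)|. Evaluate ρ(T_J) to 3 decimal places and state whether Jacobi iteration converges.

0.707

a₁₂a₂₁/(a₁₁a₂₂) = (-6)·(1) / ((-4)·(3)) = 0.500000
ρ = √|0.500000| = √0.500000 = 0.707
ρ < 1, so Jacobi converges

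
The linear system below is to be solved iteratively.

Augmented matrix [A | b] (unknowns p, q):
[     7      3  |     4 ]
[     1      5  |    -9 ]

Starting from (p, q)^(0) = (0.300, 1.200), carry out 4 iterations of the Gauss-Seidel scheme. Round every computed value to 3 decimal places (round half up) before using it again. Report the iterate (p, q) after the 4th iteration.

(1.468, -2.094)

Iteration 1:
  p = (4 - (3)·1.200) / (7) = 0.057
  q = (-9 - (1)·0.057) / (5) = -1.811
Iteration 2:
  p = (4 - (3)·-1.811) / (7) = 1.348
  q = (-9 - (1)·1.348) / (5) = -2.070
Iteration 3:
  p = (4 - (3)·-2.070) / (7) = 1.459
  q = (-9 - (1)·1.459) / (5) = -2.092
Iteration 4:
  p = (4 - (3)·-2.092) / (7) = 1.468
  q = (-9 - (1)·1.468) / (5) = -2.094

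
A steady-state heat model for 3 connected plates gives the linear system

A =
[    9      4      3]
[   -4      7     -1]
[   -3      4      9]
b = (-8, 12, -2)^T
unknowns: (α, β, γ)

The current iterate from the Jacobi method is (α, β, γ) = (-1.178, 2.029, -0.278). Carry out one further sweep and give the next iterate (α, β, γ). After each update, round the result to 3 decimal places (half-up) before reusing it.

One sweep:
  α = (-8 - (4)·2.029 - (3)·-0.278) / (9) = -1.698
  β = (12 - (-4)·-1.178 - (-1)·-0.278) / (7) = 1.001
  γ = (-2 - (-3)·-1.178 - (4)·2.029) / (9) = -1.517

(-1.698, 1.001, -1.517)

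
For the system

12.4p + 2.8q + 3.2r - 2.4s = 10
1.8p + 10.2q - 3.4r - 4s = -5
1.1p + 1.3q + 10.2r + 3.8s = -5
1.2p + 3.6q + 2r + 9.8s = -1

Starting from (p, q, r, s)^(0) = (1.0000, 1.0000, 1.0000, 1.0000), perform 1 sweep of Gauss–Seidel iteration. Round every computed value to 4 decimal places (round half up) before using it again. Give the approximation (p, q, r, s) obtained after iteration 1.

Iteration 1:
  p = (10 - (2.8)·1.0000 - (3.2)·1.0000 - (-2.4)·1.0000) / (12.4) = 0.5161
  q = (-5 - (1.8)·0.5161 - (-3.4)·1.0000 - (-4)·1.0000) / (10.2) = 0.1442
  r = (-5 - (1.1)·0.5161 - (1.3)·0.1442 - (3.8)·1.0000) / (10.2) = -0.9368
  s = (-1 - (1.2)·0.5161 - (3.6)·0.1442 - (2)·-0.9368) / (9.8) = -0.0270

(0.5161, 0.1442, -0.9368, -0.0270)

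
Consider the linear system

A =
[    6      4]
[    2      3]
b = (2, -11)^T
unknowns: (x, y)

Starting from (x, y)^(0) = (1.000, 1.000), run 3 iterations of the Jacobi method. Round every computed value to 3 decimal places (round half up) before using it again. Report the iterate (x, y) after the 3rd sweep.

(2.630, -5.815)

Iteration 1:
  x = (2 - (4)·1.000) / (6) = -0.333
  y = (-11 - (2)·1.000) / (3) = -4.333
Iteration 2:
  x = (2 - (4)·-4.333) / (6) = 3.222
  y = (-11 - (2)·-0.333) / (3) = -3.445
Iteration 3:
  x = (2 - (4)·-3.445) / (6) = 2.630
  y = (-11 - (2)·3.222) / (3) = -5.815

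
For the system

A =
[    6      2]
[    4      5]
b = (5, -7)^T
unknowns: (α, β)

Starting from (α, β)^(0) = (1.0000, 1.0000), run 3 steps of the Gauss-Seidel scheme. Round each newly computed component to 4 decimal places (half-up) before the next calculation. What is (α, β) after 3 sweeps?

(1.6822, -2.7458)

Iteration 1:
  α = (5 - (2)·1.0000) / (6) = 0.5000
  β = (-7 - (4)·0.5000) / (5) = -1.8000
Iteration 2:
  α = (5 - (2)·-1.8000) / (6) = 1.4333
  β = (-7 - (4)·1.4333) / (5) = -2.5466
Iteration 3:
  α = (5 - (2)·-2.5466) / (6) = 1.6822
  β = (-7 - (4)·1.6822) / (5) = -2.7458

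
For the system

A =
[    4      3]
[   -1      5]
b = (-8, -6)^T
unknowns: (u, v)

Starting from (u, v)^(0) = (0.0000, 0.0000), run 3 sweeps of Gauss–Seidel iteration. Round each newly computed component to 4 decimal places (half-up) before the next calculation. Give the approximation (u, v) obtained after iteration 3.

Iteration 1:
  u = (-8 - (3)·0.0000) / (4) = -2.0000
  v = (-6 - (-1)·-2.0000) / (5) = -1.6000
Iteration 2:
  u = (-8 - (3)·-1.6000) / (4) = -0.8000
  v = (-6 - (-1)·-0.8000) / (5) = -1.3600
Iteration 3:
  u = (-8 - (3)·-1.3600) / (4) = -0.9800
  v = (-6 - (-1)·-0.9800) / (5) = -1.3960

(-0.9800, -1.3960)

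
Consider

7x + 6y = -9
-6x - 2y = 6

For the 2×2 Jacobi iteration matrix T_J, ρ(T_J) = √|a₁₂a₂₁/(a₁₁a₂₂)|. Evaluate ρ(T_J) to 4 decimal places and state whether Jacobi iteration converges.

a₁₂a₂₁/(a₁₁a₂₂) = (6)·(-6) / ((7)·(-2)) = 2.571429
ρ = √|2.571429| = √2.571429 = 1.6036
ρ > 1, so Jacobi diverges

1.6036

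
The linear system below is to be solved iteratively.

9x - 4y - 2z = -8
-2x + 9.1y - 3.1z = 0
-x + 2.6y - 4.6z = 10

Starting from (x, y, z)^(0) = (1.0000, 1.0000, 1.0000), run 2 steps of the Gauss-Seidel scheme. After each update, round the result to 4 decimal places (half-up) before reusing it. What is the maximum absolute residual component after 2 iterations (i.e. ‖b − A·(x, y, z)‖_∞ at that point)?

5.8481

Iteration 1:
  x = (-8 - (-4)·1.0000 - (-2)·1.0000) / (9) = -0.2222
  y = (0 - (-2)·-0.2222 - (-3.1)·1.0000) / (9.1) = 0.2918
  z = (10 - (-1)·-0.2222 - (2.6)·0.2918) / (-4.6) = -1.9607
Iteration 2:
  x = (-8 - (-4)·0.2918 - (-2)·-1.9607) / (9) = -1.1949
  y = (0 - (-2)·-1.1949 - (-3.1)·-1.9607) / (9.1) = -0.9305
  z = (10 - (-1)·-1.1949 - (2.6)·-0.9305) / (-4.6) = -2.4401
Residual b − A·x = (-5.8481, -1.4866, -0.0001); ∞-norm = 5.8481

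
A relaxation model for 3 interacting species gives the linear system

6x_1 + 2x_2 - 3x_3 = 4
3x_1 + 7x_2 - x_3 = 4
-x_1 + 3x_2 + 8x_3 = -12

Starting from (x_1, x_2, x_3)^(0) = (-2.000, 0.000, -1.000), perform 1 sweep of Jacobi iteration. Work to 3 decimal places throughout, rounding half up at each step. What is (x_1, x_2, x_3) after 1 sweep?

(0.167, 1.286, -1.750)

Iteration 1:
  x_1 = (4 - (2)·0.000 - (-3)·-1.000) / (6) = 0.167
  x_2 = (4 - (3)·-2.000 - (-1)·-1.000) / (7) = 1.286
  x_3 = (-12 - (-1)·-2.000 - (3)·0.000) / (8) = -1.750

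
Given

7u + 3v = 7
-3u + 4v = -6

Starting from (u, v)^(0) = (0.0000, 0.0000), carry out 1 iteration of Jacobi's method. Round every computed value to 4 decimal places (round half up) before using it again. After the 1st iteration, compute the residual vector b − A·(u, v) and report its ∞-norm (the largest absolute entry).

Iteration 1:
  u = (7 - (3)·0.0000) / (7) = 1.0000
  v = (-6 - (-3)·0.0000) / (4) = -1.5000
Residual b − A·x = (4.5000, 3.0000); ∞-norm = 4.5000

4.5000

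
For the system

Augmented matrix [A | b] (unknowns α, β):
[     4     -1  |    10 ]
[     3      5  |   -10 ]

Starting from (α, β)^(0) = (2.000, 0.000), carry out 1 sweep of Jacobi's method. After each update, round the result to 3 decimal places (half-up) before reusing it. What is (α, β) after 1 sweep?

(2.500, -3.200)

Iteration 1:
  α = (10 - (-1)·0.000) / (4) = 2.500
  β = (-10 - (3)·2.000) / (5) = -3.200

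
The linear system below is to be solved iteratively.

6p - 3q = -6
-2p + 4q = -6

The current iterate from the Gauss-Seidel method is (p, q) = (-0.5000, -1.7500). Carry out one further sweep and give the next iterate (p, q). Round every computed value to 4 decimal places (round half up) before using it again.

One sweep:
  p = (-6 - (-3)·-1.7500) / (6) = -1.8750
  q = (-6 - (-2)·-1.8750) / (4) = -2.4375

(-1.8750, -2.4375)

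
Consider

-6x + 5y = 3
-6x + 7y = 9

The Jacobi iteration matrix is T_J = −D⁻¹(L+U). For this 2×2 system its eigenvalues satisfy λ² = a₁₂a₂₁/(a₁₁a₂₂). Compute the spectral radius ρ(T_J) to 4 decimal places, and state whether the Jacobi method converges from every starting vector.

a₁₂a₂₁/(a₁₁a₂₂) = (5)·(-6) / ((-6)·(7)) = 0.714286
ρ = √|0.714286| = √0.714286 = 0.8452
ρ < 1, so Jacobi converges

0.8452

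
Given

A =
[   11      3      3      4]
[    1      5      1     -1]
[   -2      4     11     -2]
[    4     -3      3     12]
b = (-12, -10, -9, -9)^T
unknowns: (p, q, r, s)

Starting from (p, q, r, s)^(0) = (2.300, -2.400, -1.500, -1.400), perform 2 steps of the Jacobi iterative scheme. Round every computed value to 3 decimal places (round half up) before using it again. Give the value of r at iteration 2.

-0.160

Iteration 1:
  p = (-12 - (3)·-2.400 - (3)·-1.500 - (4)·-1.400) / (11) = 0.482
  q = (-10 - (1)·2.300 - (1)·-1.500 - (-1)·-1.400) / (5) = -2.440
  r = (-9 - (-2)·2.300 - (4)·-2.400 - (-2)·-1.400) / (11) = 0.218
  s = (-9 - (4)·2.300 - (-3)·-2.400 - (3)·-1.500) / (12) = -1.742
Iteration 2:
  p = (-12 - (3)·-2.440 - (3)·0.218 - (4)·-1.742) / (11) = 0.149
  q = (-10 - (1)·0.482 - (1)·0.218 - (-1)·-1.742) / (5) = -2.488
  r = (-9 - (-2)·0.482 - (4)·-2.440 - (-2)·-1.742) / (11) = -0.160
  s = (-9 - (4)·0.482 - (-3)·-2.440 - (3)·0.218) / (12) = -1.575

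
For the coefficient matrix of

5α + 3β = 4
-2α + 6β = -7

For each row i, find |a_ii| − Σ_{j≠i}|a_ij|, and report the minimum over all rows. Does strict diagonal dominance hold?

2

row 1: |5| − (3) = 2
row 2: |6| − (2) = 4
minimum over rows = 2 → strictly diagonally dominant (convergence guaranteed)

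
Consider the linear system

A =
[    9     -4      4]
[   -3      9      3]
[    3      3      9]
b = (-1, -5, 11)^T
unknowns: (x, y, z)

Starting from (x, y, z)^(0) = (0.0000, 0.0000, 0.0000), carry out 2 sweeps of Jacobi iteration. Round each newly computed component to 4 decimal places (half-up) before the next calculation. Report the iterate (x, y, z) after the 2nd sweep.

(-0.9012, -1.0000, 1.4445)

Iteration 1:
  x = (-1 - (-4)·0.0000 - (4)·0.0000) / (9) = -0.1111
  y = (-5 - (-3)·0.0000 - (3)·0.0000) / (9) = -0.5556
  z = (11 - (3)·0.0000 - (3)·0.0000) / (9) = 1.2222
Iteration 2:
  x = (-1 - (-4)·-0.5556 - (4)·1.2222) / (9) = -0.9012
  y = (-5 - (-3)·-0.1111 - (3)·1.2222) / (9) = -1.0000
  z = (11 - (3)·-0.1111 - (3)·-0.5556) / (9) = 1.4445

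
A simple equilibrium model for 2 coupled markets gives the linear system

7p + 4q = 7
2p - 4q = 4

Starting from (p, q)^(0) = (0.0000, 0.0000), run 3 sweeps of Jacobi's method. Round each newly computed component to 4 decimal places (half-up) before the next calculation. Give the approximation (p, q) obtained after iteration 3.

Iteration 1:
  p = (7 - (4)·0.0000) / (7) = 1.0000
  q = (4 - (2)·0.0000) / (-4) = -1.0000
Iteration 2:
  p = (7 - (4)·-1.0000) / (7) = 1.5714
  q = (4 - (2)·1.0000) / (-4) = -0.5000
Iteration 3:
  p = (7 - (4)·-0.5000) / (7) = 1.2857
  q = (4 - (2)·1.5714) / (-4) = -0.2143

(1.2857, -0.2143)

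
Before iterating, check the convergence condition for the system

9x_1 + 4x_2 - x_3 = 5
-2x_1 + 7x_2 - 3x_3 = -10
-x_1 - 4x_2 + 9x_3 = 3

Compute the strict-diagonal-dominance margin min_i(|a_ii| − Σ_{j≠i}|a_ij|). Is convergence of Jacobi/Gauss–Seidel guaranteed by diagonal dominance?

2

row 1: |9| − (4+1) = 4
row 2: |7| − (2+3) = 2
row 3: |9| − (1+4) = 4
minimum over rows = 2 → strictly diagonally dominant (convergence guaranteed)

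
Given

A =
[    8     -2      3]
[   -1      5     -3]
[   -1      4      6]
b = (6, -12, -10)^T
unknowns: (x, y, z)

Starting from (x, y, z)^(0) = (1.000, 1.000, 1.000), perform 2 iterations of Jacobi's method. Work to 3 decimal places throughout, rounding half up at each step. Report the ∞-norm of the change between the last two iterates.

1.975

Iteration 1:
  x = (6 - (-2)·1.000 - (3)·1.000) / (8) = 0.625
  y = (-12 - (-1)·1.000 - (-3)·1.000) / (5) = -1.600
  z = (-10 - (-1)·1.000 - (4)·1.000) / (6) = -2.167
Iteration 2:
  x = (6 - (-2)·-1.600 - (3)·-2.167) / (8) = 1.163
  y = (-12 - (-1)·0.625 - (-3)·-2.167) / (5) = -3.575
  z = (-10 - (-1)·0.625 - (4)·-1.600) / (6) = -0.496
Change: (0.538, -1.975, 1.671) → max |·| = 1.975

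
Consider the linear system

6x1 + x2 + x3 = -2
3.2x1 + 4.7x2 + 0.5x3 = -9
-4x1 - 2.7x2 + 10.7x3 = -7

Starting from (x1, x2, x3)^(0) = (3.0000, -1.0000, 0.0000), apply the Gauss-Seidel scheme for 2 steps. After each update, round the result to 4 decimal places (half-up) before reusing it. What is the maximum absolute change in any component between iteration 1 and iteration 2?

0.3288

Iteration 1:
  x1 = (-2 - (1)·-1.0000 - (1)·0.0000) / (6) = -0.1667
  x2 = (-9 - (3.2)·-0.1667 - (0.5)·0.0000) / (4.7) = -1.8014
  x3 = (-7 - (-4)·-0.1667 - (-2.7)·-1.8014) / (10.7) = -1.1711
Iteration 2:
  x1 = (-2 - (1)·-1.8014 - (1)·-1.1711) / (6) = 0.1621
  x2 = (-9 - (3.2)·0.1621 - (0.5)·-1.1711) / (4.7) = -1.9007
  x3 = (-7 - (-4)·0.1621 - (-2.7)·-1.9007) / (10.7) = -1.0732
Change: (0.3288, -0.0993, 0.0979) → max |·| = 0.3288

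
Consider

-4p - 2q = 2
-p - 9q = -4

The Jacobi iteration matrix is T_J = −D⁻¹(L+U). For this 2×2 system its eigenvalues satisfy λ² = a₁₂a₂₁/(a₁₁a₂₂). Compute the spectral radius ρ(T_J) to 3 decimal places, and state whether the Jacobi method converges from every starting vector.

a₁₂a₂₁/(a₁₁a₂₂) = (-2)·(-1) / ((-4)·(-9)) = 0.055556
ρ = √|0.055556| = √0.055556 = 0.236
ρ < 1, so Jacobi converges

0.236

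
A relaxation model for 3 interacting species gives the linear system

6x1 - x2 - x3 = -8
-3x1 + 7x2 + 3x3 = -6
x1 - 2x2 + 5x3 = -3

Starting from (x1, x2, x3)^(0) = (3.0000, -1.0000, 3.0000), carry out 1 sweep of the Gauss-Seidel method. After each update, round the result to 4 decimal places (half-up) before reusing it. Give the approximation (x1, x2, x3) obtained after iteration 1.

Iteration 1:
  x1 = (-8 - (-1)·-1.0000 - (-1)·3.0000) / (6) = -1.0000
  x2 = (-6 - (-3)·-1.0000 - (3)·3.0000) / (7) = -2.5714
  x3 = (-3 - (1)·-1.0000 - (-2)·-2.5714) / (5) = -1.4286

(-1.0000, -2.5714, -1.4286)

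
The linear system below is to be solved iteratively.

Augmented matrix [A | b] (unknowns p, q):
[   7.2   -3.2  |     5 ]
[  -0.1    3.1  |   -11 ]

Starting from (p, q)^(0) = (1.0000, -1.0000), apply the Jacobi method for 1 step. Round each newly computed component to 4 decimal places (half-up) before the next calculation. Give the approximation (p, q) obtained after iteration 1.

Iteration 1:
  p = (5 - (-3.2)·-1.0000) / (7.2) = 0.2500
  q = (-11 - (-0.1)·1.0000) / (3.1) = -3.5161

(0.2500, -3.5161)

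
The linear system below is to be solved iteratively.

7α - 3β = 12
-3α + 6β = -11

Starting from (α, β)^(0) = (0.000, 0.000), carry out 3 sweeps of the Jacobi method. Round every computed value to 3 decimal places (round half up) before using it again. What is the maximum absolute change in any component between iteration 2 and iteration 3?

0.393

Iteration 1:
  α = (12 - (-3)·0.000) / (7) = 1.714
  β = (-11 - (-3)·0.000) / (6) = -1.833
Iteration 2:
  α = (12 - (-3)·-1.833) / (7) = 0.929
  β = (-11 - (-3)·1.714) / (6) = -0.976
Iteration 3:
  α = (12 - (-3)·-0.976) / (7) = 1.296
  β = (-11 - (-3)·0.929) / (6) = -1.369
Change: (0.367, -0.393) → max |·| = 0.393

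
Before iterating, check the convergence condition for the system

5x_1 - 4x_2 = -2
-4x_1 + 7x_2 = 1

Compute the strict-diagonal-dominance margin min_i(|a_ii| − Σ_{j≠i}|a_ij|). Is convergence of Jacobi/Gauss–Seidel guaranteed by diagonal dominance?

row 1: |5| − (4) = 1
row 2: |7| − (4) = 3
minimum over rows = 1 → strictly diagonally dominant (convergence guaranteed)

1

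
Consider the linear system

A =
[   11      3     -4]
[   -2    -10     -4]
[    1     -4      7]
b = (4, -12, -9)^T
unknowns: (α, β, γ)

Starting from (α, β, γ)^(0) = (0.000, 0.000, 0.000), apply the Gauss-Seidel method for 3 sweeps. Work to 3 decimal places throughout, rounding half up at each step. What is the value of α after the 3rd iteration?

Iteration 1:
  α = (4 - (3)·0.000 - (-4)·0.000) / (11) = 0.364
  β = (-12 - (-2)·0.364 - (-4)·0.000) / (-10) = 1.127
  γ = (-9 - (1)·0.364 - (-4)·1.127) / (7) = -0.694
Iteration 2:
  α = (4 - (3)·1.127 - (-4)·-0.694) / (11) = -0.196
  β = (-12 - (-2)·-0.196 - (-4)·-0.694) / (-10) = 1.517
  γ = (-9 - (1)·-0.196 - (-4)·1.517) / (7) = -0.391
Iteration 3:
  α = (4 - (3)·1.517 - (-4)·-0.391) / (11) = -0.192
  β = (-12 - (-2)·-0.192 - (-4)·-0.391) / (-10) = 1.395
  γ = (-9 - (1)·-0.192 - (-4)·1.395) / (7) = -0.461

-0.192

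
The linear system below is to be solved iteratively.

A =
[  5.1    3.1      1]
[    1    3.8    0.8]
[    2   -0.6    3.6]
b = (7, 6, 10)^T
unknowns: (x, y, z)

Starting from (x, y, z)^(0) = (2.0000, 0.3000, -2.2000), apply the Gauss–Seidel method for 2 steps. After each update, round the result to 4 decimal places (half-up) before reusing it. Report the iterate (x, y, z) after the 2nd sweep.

Iteration 1:
  x = (7 - (3.1)·0.3000 - (1)·-2.2000) / (5.1) = 1.6216
  y = (6 - (1)·1.6216 - (0.8)·-2.2000) / (3.8) = 1.6154
  z = (10 - (2)·1.6216 - (-0.6)·1.6154) / (3.6) = 2.1461
Iteration 2:
  x = (7 - (3.1)·1.6154 - (1)·2.1461) / (5.1) = -0.0302
  y = (6 - (1)·-0.0302 - (0.8)·2.1461) / (3.8) = 1.1351
  z = (10 - (2)·-0.0302 - (-0.6)·1.1351) / (3.6) = 2.9837

(-0.0302, 1.1351, 2.9837)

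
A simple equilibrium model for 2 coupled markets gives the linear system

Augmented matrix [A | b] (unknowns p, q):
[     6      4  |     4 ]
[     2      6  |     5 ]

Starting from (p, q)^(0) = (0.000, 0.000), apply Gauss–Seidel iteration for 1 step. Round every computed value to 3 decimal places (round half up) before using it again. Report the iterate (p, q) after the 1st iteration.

(0.667, 0.611)

Iteration 1:
  p = (4 - (4)·0.000) / (6) = 0.667
  q = (5 - (2)·0.667) / (6) = 0.611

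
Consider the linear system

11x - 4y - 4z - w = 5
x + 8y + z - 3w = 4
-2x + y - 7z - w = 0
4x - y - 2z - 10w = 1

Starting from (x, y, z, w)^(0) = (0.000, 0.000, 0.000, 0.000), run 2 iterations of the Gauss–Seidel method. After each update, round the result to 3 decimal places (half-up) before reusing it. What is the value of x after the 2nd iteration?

Iteration 1:
  x = (5 - (-4)·0.000 - (-4)·0.000 - (-1)·0.000) / (11) = 0.455
  y = (4 - (1)·0.455 - (1)·0.000 - (-3)·0.000) / (8) = 0.443
  z = (0 - (-2)·0.455 - (1)·0.443 - (-1)·0.000) / (-7) = -0.067
  w = (1 - (4)·0.455 - (-1)·0.443 - (-2)·-0.067) / (-10) = 0.051
Iteration 2:
  x = (5 - (-4)·0.443 - (-4)·-0.067 - (-1)·0.051) / (11) = 0.596
  y = (4 - (1)·0.596 - (1)·-0.067 - (-3)·0.051) / (8) = 0.453
  z = (0 - (-2)·0.596 - (1)·0.453 - (-1)·0.051) / (-7) = -0.113
  w = (1 - (4)·0.596 - (-1)·0.453 - (-2)·-0.113) / (-10) = 0.116

0.596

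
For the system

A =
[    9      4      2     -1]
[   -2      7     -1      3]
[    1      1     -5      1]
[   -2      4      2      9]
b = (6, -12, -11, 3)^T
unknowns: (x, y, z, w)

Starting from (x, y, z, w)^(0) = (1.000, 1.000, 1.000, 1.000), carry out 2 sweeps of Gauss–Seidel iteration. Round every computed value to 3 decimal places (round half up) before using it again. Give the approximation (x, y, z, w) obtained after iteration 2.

(1.177, -1.423, 2.307, 0.715)

Iteration 1:
  x = (6 - (4)·1.000 - (2)·1.000 - (-1)·1.000) / (9) = 0.111
  y = (-12 - (-2)·0.111 - (-1)·1.000 - (3)·1.000) / (7) = -1.968
  z = (-11 - (1)·0.111 - (1)·-1.968 - (1)·1.000) / (-5) = 2.029
  w = (3 - (-2)·0.111 - (4)·-1.968 - (2)·2.029) / (9) = 0.782
Iteration 2:
  x = (6 - (4)·-1.968 - (2)·2.029 - (-1)·0.782) / (9) = 1.177
  y = (-12 - (-2)·1.177 - (-1)·2.029 - (3)·0.782) / (7) = -1.423
  z = (-11 - (1)·1.177 - (1)·-1.423 - (1)·0.782) / (-5) = 2.307
  w = (3 - (-2)·1.177 - (4)·-1.423 - (2)·2.307) / (9) = 0.715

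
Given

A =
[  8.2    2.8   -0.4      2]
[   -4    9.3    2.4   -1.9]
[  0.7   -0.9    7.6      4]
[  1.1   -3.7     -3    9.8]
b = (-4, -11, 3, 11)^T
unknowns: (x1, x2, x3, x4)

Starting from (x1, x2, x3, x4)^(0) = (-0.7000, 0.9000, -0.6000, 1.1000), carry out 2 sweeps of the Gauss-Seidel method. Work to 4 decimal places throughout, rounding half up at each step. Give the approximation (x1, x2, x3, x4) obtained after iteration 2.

(-0.2334, -1.0812, -0.0764, 0.7171)

Iteration 1:
  x1 = (-4 - (2.8)·0.9000 - (-0.4)·-0.6000 - (2)·1.1000) / (8.2) = -1.0927
  x2 = (-11 - (-4)·-1.0927 - (2.4)·-0.6000 - (-1.9)·1.1000) / (9.3) = -1.2732
  x3 = (3 - (0.7)·-1.0927 - (-0.9)·-1.2732 - (4)·1.1000) / (7.6) = -0.2343
  x4 = (11 - (1.1)·-1.0927 - (-3.7)·-1.2732 - (-3)·-0.2343) / (9.8) = 0.6927
Iteration 2:
  x1 = (-4 - (2.8)·-1.2732 - (-0.4)·-0.2343 - (2)·0.6927) / (8.2) = -0.2334
  x2 = (-11 - (-4)·-0.2334 - (2.4)·-0.2343 - (-1.9)·0.6927) / (9.3) = -1.0812
  x3 = (3 - (0.7)·-0.2334 - (-0.9)·-1.0812 - (4)·0.6927) / (7.6) = -0.0764
  x4 = (11 - (1.1)·-0.2334 - (-3.7)·-1.0812 - (-3)·-0.0764) / (9.8) = 0.7171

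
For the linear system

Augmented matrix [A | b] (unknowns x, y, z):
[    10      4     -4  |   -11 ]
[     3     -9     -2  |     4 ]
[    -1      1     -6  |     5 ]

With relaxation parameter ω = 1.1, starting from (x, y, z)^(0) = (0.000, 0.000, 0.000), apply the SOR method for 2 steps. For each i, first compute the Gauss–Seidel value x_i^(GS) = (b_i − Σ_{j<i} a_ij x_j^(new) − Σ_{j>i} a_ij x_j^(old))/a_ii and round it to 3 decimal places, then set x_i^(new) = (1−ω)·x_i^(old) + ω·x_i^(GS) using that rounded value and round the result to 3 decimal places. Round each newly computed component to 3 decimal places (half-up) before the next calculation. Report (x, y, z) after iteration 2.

(-1.059, -0.572, -0.741)

Iteration 1:
  x: GS value = (-11 - (4)·0.000 - (-4)·0.000) / (10) = -1.100;  x ← (1−ω)·0.000 + ω·-1.100 = -1.210
  y: GS value = (4 - (3)·-1.210 - (-2)·0.000) / (-9) = -0.848;  y ← (1−ω)·0.000 + ω·-0.848 = -0.933
  z: GS value = (5 - (-1)·-1.210 - (1)·-0.933) / (-6) = -0.787;  z ← (1−ω)·0.000 + ω·-0.787 = -0.866
Iteration 2:
  x: GS value = (-11 - (4)·-0.933 - (-4)·-0.866) / (10) = -1.073;  x ← (1−ω)·-1.210 + ω·-1.073 = -1.059
  y: GS value = (4 - (3)·-1.059 - (-2)·-0.866) / (-9) = -0.605;  y ← (1−ω)·-0.933 + ω·-0.605 = -0.572
  z: GS value = (5 - (-1)·-1.059 - (1)·-0.572) / (-6) = -0.752;  z ← (1−ω)·-0.866 + ω·-0.752 = -0.741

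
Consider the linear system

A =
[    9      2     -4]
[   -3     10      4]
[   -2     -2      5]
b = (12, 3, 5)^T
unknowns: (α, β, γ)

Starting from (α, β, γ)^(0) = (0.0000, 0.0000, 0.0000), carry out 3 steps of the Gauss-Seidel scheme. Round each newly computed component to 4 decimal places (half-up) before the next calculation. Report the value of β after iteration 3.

0.1923

Iteration 1:
  α = (12 - (2)·0.0000 - (-4)·0.0000) / (9) = 1.3333
  β = (3 - (-3)·1.3333 - (4)·0.0000) / (10) = 0.7000
  γ = (5 - (-2)·1.3333 - (-2)·0.7000) / (5) = 1.8133
Iteration 2:
  α = (12 - (2)·0.7000 - (-4)·1.8133) / (9) = 1.9837
  β = (3 - (-3)·1.9837 - (4)·1.8133) / (10) = 0.1698
  γ = (5 - (-2)·1.9837 - (-2)·0.1698) / (5) = 1.8614
Iteration 3:
  α = (12 - (2)·0.1698 - (-4)·1.8614) / (9) = 2.1229
  β = (3 - (-3)·2.1229 - (4)·1.8614) / (10) = 0.1923
  γ = (5 - (-2)·2.1229 - (-2)·0.1923) / (5) = 1.9261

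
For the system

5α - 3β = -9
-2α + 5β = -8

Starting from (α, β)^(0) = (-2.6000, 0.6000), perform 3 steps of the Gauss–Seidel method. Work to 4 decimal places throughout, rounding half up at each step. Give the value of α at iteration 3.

Iteration 1:
  α = (-9 - (-3)·0.6000) / (5) = -1.4400
  β = (-8 - (-2)·-1.4400) / (5) = -2.1760
Iteration 2:
  α = (-9 - (-3)·-2.1760) / (5) = -3.1056
  β = (-8 - (-2)·-3.1056) / (5) = -2.8422
Iteration 3:
  α = (-9 - (-3)·-2.8422) / (5) = -3.5053
  β = (-8 - (-2)·-3.5053) / (5) = -3.0021

-3.5053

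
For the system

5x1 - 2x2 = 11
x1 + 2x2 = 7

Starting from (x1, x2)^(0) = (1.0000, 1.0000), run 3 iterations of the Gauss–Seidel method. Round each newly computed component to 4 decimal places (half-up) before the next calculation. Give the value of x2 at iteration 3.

2.0080

Iteration 1:
  x1 = (11 - (-2)·1.0000) / (5) = 2.6000
  x2 = (7 - (1)·2.6000) / (2) = 2.2000
Iteration 2:
  x1 = (11 - (-2)·2.2000) / (5) = 3.0800
  x2 = (7 - (1)·3.0800) / (2) = 1.9600
Iteration 3:
  x1 = (11 - (-2)·1.9600) / (5) = 2.9840
  x2 = (7 - (1)·2.9840) / (2) = 2.0080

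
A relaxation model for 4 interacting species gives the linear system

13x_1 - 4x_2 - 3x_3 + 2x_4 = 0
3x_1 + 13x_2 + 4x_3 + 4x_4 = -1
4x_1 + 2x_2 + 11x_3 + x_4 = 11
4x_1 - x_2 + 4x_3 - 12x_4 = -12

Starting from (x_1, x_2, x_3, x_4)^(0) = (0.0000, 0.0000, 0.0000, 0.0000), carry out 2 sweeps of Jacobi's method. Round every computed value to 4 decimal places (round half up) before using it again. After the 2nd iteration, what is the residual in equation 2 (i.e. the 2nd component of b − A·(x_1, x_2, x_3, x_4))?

Iteration 1:
  x_1 = (0 - (-4)·0.0000 - (-3)·0.0000 - (2)·0.0000) / (13) = 0.0000
  x_2 = (-1 - (3)·0.0000 - (4)·0.0000 - (4)·0.0000) / (13) = -0.0769
  x_3 = (11 - (4)·0.0000 - (2)·0.0000 - (1)·0.0000) / (11) = 1.0000
  x_4 = (-12 - (4)·0.0000 - (-1)·0.0000 - (4)·0.0000) / (-12) = 1.0000
Iteration 2:
  x_1 = (0 - (-4)·-0.0769 - (-3)·1.0000 - (2)·1.0000) / (13) = 0.0533
  x_2 = (-1 - (3)·0.0000 - (4)·1.0000 - (4)·1.0000) / (13) = -0.6923
  x_3 = (11 - (4)·0.0000 - (2)·-0.0769 - (1)·1.0000) / (11) = 0.9231
  x_4 = (-12 - (4)·0.0000 - (-1)·-0.0769 - (4)·1.0000) / (-12) = 1.3397
Residual b − A·x = (-3.3722, -1.2112, 0.6776, -0.5215)

-1.2112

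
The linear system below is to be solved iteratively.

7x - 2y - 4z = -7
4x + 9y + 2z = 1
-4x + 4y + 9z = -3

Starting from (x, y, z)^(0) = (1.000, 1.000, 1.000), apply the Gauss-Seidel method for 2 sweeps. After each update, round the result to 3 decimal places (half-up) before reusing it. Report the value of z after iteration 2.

Iteration 1:
  x = (-7 - (-2)·1.000 - (-4)·1.000) / (7) = -0.143
  y = (1 - (4)·-0.143 - (2)·1.000) / (9) = -0.048
  z = (-3 - (-4)·-0.143 - (4)·-0.048) / (9) = -0.376
Iteration 2:
  x = (-7 - (-2)·-0.048 - (-4)·-0.376) / (7) = -1.229
  y = (1 - (4)·-1.229 - (2)·-0.376) / (9) = 0.741
  z = (-3 - (-4)·-1.229 - (4)·0.741) / (9) = -1.209

-1.209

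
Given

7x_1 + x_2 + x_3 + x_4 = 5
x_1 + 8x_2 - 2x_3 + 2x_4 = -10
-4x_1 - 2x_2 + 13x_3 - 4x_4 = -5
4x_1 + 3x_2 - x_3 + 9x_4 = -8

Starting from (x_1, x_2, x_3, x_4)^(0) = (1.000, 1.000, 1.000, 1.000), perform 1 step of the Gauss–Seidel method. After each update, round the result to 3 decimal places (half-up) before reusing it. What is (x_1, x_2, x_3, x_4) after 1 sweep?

(0.286, -1.286, -0.187, -0.608)

Iteration 1:
  x_1 = (5 - (1)·1.000 - (1)·1.000 - (1)·1.000) / (7) = 0.286
  x_2 = (-10 - (1)·0.286 - (-2)·1.000 - (2)·1.000) / (8) = -1.286
  x_3 = (-5 - (-4)·0.286 - (-2)·-1.286 - (-4)·1.000) / (13) = -0.187
  x_4 = (-8 - (4)·0.286 - (3)·-1.286 - (-1)·-0.187) / (9) = -0.608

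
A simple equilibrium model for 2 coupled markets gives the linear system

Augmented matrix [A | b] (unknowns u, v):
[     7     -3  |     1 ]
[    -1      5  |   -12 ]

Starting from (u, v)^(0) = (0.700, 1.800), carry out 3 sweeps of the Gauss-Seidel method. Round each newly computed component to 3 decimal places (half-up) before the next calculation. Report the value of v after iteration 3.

-2.591

Iteration 1:
  u = (1 - (-3)·1.800) / (7) = 0.914
  v = (-12 - (-1)·0.914) / (5) = -2.217
Iteration 2:
  u = (1 - (-3)·-2.217) / (7) = -0.807
  v = (-12 - (-1)·-0.807) / (5) = -2.561
Iteration 3:
  u = (1 - (-3)·-2.561) / (7) = -0.955
  v = (-12 - (-1)·-0.955) / (5) = -2.591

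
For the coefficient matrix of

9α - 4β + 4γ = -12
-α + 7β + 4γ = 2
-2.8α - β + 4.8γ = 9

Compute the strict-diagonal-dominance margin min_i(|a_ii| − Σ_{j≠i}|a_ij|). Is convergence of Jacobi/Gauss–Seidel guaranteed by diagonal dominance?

1

row 1: |9| − (4+4) = 1
row 2: |7| − (1+4) = 2
row 3: |4.8| − (2.8+1) = 1
minimum over rows = 1 → strictly diagonally dominant (convergence guaranteed)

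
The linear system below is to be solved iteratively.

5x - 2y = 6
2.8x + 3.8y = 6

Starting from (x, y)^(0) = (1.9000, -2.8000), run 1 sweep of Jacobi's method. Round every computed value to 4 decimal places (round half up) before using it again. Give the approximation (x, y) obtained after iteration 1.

(0.0800, 0.1789)

Iteration 1:
  x = (6 - (-2)·-2.8000) / (5) = 0.0800
  y = (6 - (2.8)·1.9000) / (3.8) = 0.1789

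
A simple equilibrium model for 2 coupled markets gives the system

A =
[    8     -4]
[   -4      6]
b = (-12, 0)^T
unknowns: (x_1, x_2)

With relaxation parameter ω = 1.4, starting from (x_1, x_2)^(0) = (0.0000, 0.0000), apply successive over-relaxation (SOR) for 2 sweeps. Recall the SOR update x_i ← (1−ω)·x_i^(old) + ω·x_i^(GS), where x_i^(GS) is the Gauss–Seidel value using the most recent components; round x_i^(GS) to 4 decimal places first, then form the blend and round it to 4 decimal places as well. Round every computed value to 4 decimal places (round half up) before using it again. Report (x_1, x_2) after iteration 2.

Iteration 1:
  x_1: GS value = (-12 - (-4)·0.0000) / (8) = -1.5000;  x_1 ← (1−ω)·0.0000 + ω·-1.5000 = -2.1000
  x_2: GS value = (0 - (-4)·-2.1000) / (6) = -1.4000;  x_2 ← (1−ω)·0.0000 + ω·-1.4000 = -1.9600
Iteration 2:
  x_1: GS value = (-12 - (-4)·-1.9600) / (8) = -2.4800;  x_1 ← (1−ω)·-2.1000 + ω·-2.4800 = -2.6320
  x_2: GS value = (0 - (-4)·-2.6320) / (6) = -1.7547;  x_2 ← (1−ω)·-1.9600 + ω·-1.7547 = -1.6726

(-2.6320, -1.6726)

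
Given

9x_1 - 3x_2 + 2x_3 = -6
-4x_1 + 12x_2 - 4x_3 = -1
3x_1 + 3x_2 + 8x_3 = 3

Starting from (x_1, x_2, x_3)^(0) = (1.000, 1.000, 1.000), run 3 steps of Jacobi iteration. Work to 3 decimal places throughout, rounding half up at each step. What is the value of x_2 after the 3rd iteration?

-0.091

Iteration 1:
  x_1 = (-6 - (-3)·1.000 - (2)·1.000) / (9) = -0.556
  x_2 = (-1 - (-4)·1.000 - (-4)·1.000) / (12) = 0.583
  x_3 = (3 - (3)·1.000 - (3)·1.000) / (8) = -0.375
Iteration 2:
  x_1 = (-6 - (-3)·0.583 - (2)·-0.375) / (9) = -0.389
  x_2 = (-1 - (-4)·-0.556 - (-4)·-0.375) / (12) = -0.394
  x_3 = (3 - (3)·-0.556 - (3)·0.583) / (8) = 0.365
Iteration 3:
  x_1 = (-6 - (-3)·-0.394 - (2)·0.365) / (9) = -0.879
  x_2 = (-1 - (-4)·-0.389 - (-4)·0.365) / (12) = -0.091
  x_3 = (3 - (3)·-0.389 - (3)·-0.394) / (8) = 0.669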